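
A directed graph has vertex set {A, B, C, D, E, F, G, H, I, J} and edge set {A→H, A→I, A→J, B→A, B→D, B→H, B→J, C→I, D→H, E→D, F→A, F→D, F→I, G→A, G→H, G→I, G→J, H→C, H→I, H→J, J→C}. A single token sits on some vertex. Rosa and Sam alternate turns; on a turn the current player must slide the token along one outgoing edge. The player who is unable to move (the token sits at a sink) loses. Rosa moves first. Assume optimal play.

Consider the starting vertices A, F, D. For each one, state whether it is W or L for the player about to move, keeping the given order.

Classify positions by backward induction: terminal positions (no move available) are L. From any other position, the mover wins iff some move reaches an L.
Every edge goes from a vertex to one that appears earlier in the order I, C, J, H, D, A, G, E, F, B, so processing vertices in that order labels each vertex after all of its successors.
I: no outgoing edge → L
C: can move to I, which is L ⇒ W
J: the only move is to C(W), a W ⇒ L
H: can move to J, which is L ⇒ W
D: the only move is to H(W), a W ⇒ L
A: can move to J, which is L ⇒ W
G: can move to J, which is L ⇒ W
E: can move to D, which is L ⇒ W
F: can move to D, which is L ⇒ W
B: can move to D, which is L ⇒ W

A: W, F: W, D: L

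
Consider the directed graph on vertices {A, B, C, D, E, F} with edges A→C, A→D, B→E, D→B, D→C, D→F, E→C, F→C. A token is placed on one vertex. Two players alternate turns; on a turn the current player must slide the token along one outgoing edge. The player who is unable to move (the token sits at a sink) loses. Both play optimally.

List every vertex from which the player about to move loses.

Build the W/L table. Terminal = L. A non-terminal position is W if it has a move to some L; otherwise it is L.
Every edge goes from a vertex to one that appears earlier in the order C, E, F, B, D, A, so processing vertices in that order labels each vertex after all of its successors.
C: no outgoing edge → L
E: W (go to C, an L position)
F: W (go to C, an L position)
B: L (sole option E(W) is W)
D: W (go to B, an L position)
A: W (go to C, an L position)
Reading off the rows marked L gives the requested list; there are 2 such vertices.

B, C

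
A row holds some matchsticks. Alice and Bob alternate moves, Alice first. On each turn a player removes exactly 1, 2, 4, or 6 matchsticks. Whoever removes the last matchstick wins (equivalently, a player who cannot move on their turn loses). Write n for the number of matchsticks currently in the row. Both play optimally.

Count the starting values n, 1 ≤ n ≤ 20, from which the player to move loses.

5

Compute win/loss labels from the base case upward. A position with no move is L. Any other position is W if it can reach an L in one move, else L.
n=0: no move → L
n=1: reaches L-position 0 → W
n=2: reaches L-position 0 → W
n=3: only reaches 2(W), 1(W), all W → L
n=4: reaches L-position 3 → W
n=5: reaches L-position 3 → W
n=6: reaches L-position 0 → W
n=7: reaches L-position 3 → W
n=8: only reaches 7(W), 6(W), 4(W), 2(W), all W → L
n=9: reaches L-position 8 → W
n=10: reaches L-position 8 → W
n=11: only reaches 10(W), 9(W), 7(W), 5(W), all W → L
n=12: reaches L-position 11 → W
n=13: reaches L-position 11 → W
n=14: reaches L-position 8 → W
n=15: reaches L-position 11 → W
n=16: only reaches 15(W), 14(W), 12(W), 10(W), all W → L
n=17: reaches L-position 16 → W
n=18: reaches L-position 16 → W
n=19: only reaches 18(W), 17(W), 15(W), 13(W), all W → L
n=20: reaches L-position 19 → W
L entries with 1 ≤ n ≤ 20 (n=0 is outside the asked range and is not counted): n = 3, 8, 11, 16, 19; that makes 5.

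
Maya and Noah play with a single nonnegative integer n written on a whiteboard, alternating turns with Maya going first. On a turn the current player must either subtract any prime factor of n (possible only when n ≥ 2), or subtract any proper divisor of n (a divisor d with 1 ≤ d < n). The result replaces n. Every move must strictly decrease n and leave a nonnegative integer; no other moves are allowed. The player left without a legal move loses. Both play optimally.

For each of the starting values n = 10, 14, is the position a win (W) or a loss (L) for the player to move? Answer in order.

10: W, 14: L

Compute win/loss labels from the base case upward. A position with no move is L. Any other position is W if it can reach an L in one move, else L.
n=0: no move → L
n=1: no move → L
n=2: W (go to 0, an L position)
n=3: W (go to 0, an L position)
n=4: L (options 2(W), 3(W) are all W)
n=5: W (go to 0, an L position)
n=6: W (go to 4, an L position)
n=7: W (go to 0, an L position)
n=8: W (go to 4, an L position)
n=9: L (options 6(W), 8(W) are all W)
n=10: W (go to 9, an L position)
n=11: W (go to 0, an L position)
n=12: W (go to 9, an L position)
n=13: W (go to 0, an L position)
n=14: L (options 7(W), 12(W), 13(W) are all W)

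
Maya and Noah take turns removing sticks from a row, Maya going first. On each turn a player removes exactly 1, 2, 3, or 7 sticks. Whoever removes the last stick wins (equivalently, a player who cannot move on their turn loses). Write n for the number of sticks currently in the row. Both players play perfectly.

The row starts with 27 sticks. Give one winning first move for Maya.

Label each position W (a win for the player to move) or L (a loss). A position with no legal move is L; any other position is W exactly when some move reaches an L, and L when every move reaches a W.
n=0: no move → L
n=1: reaches L-position 0 → W
n=2: reaches L-position 0 → W
n=3: reaches L-position 0 → W
n=4: only reaches 3(W), 2(W), 1(W), all W → L
n=5: reaches L-position 4 → W
n=6: reaches L-position 4 → W
n=7: reaches L-position 4 → W
n=8: only reaches 7(W), 6(W), 5(W), 1(W), all W → L
n=9: reaches L-position 8 → W
n=10: reaches L-position 8 → W
n=11: reaches L-position 8 → W
n=12: only reaches 11(W), 10(W), 9(W), 5(W), all W → L
n=13: reaches L-position 12 → W
n=14: reaches L-position 12 → W
n=15: reaches L-position 12 → W
n=16: only reaches 15(W), 14(W), 13(W), 9(W), all W → L
n=17: reaches L-position 16 → W
n=18: reaches L-position 16 → W
n=19: reaches L-position 16 → W
n=20: only reaches 19(W), 18(W), 17(W), 13(W), all W → L
n=21: reaches L-position 20 → W
n=22: reaches L-position 20 → W
n=23: reaches L-position 20 → W
n=24: only reaches 23(W), 22(W), 21(W), 17(W), all W → L
n=25: reaches L-position 24 → W
n=26: reaches L-position 24 → W
n=27: reaches L-position 24 → W
From 27, the L positions reachable in one move are: 24, 20. Any move reaching one of these is winning.

Remove 3, leaving 24.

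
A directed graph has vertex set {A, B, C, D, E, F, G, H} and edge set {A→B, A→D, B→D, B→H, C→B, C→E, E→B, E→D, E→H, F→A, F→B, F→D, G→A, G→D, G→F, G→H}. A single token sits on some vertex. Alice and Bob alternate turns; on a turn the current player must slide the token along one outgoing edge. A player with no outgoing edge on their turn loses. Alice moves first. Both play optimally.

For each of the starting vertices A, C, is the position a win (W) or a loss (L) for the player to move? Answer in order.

A: W, C: L

Positions with no move are L. A position that does have a move is losing for the player to move precisely when every available move leads to a winning position for the opponent. Fill in the labels:
Every edge goes from a vertex to one that appears earlier in the order H, D, B, A, F, G, E, C, so processing vertices in that order labels each vertex after all of its successors.
H: no outgoing edge → L
D: no outgoing edge → L
B: W (go to D, an L position)
A: W (go to D, an L position)
F: W (go to D, an L position)
G: W (go to D, an L position)
E: W (go to D, an L position)
C: L (options E(W), B(W) are all W)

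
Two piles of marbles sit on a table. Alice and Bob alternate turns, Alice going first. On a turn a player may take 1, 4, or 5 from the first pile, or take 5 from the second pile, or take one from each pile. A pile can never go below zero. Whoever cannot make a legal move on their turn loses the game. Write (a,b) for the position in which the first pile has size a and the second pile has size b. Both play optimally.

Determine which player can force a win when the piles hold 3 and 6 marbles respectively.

Compute win/loss labels from the base case upward. A position with no move is L. Any other position is W if it can reach an L in one move, else L.
No move ever increases a pile, so every position that can arise here has a ≤ 3 and b ≤ 6; it is enough to label the cells with 0 ≤ a ≤ 3 and 0 ≤ b ≤ 6.
Every move lowers a or b (never raises either), so fill the grid row by row in increasing a, and left to right within a row: each cell's successors are then already labelled.
      b=0  b=1  b=2  b=3  b=4  b=5  b=6
a=0:    L    L    L    L    L    W    W
a=1:    W    W    W    W    W    W    L
a=2:    L    L    L    L    L    W    W
a=3:    W    W    W    W    W    W    L
Cells with no legal move (terminal, hence L): (0,0), (0,1), (0,2), (0,3), (0,4).
The remaining L cells, each justified by listing all of its moves:
(1,6): →(0,6)(W), (1,1)(W), (0,5)(W) — all W, so L
(2,0): →(1,0)(W) only, which is W, so L
(2,1): →(1,1)(W), (1,0)(W) — all W, so L
(2,2): →(1,2)(W), (1,1)(W) — all W, so L
(2,3): →(1,3)(W), (1,2)(W) — all W, so L
(2,4): →(1,4)(W), (1,3)(W) — all W, so L
(3,6): →(2,6)(W), (3,1)(W), (2,5)(W) — all W, so L
Every other cell has at least one move into one of the L cells above, so it is W.
Every move from (3,6) reaches a W position, so the mover loses.

Bob wins.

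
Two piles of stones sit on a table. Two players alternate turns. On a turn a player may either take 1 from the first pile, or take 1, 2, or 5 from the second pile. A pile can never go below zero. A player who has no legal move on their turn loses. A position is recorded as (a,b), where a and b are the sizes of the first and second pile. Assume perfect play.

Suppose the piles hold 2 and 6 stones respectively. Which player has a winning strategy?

Compute win/loss labels from the base case upward. A position with no move is L. Any other position is W if it can reach an L in one move, else L.
No move ever increases a pile, so every position that can arise here has a ≤ 2 and b ≤ 6; it is enough to label the cells with 0 ≤ a ≤ 2 and 0 ≤ b ≤ 6.
Every move lowers a or b (never raises either), so fill the grid row by row in increasing a, and left to right within a row: each cell's successors are then already labelled.
      b=0  b=1  b=2  b=3  b=4  b=5  b=6
a=0:    L    W    W    L    W    W    L
a=1:    W    L    W    W    L    W    W
a=2:    L    W    W    L    W    W    L
Cells with no legal move (terminal, hence L): (0,0).
The remaining L cells, each justified by listing all of its moves:
(0,3): moves to (0,2)(W), (0,1)(W); every one is W ⇒ L
(0,6): moves to (0,5)(W), (0,4)(W), (0,1)(W); every one is W ⇒ L
(1,1): moves to (0,1)(W), (1,0)(W); every one is W ⇒ L
(1,4): moves to (0,4)(W), (1,3)(W), (1,2)(W); every one is W ⇒ L
(2,0): the only move is to (1,0)(W), a W ⇒ L
(2,3): moves to (1,3)(W), (2,2)(W), (2,1)(W); every one is W ⇒ L
(2,6): moves to (1,6)(W), (2,5)(W), (2,4)(W), (2,1)(W); every one is W ⇒ L
Every other cell has at least one move into one of the L cells above, so it is W.
Every move from (2,6) reaches a W position, so the mover loses.

The second player wins.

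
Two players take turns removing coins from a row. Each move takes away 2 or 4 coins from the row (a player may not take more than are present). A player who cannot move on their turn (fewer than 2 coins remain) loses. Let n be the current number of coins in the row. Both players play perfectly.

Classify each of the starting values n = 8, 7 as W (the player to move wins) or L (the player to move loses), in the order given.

8: W, 7: L

Work bottom-up. With no move the player to move loses. Otherwise the position is W if at least one move leads to an L position for the opponent, and L if every move leads to a W.
n=0: no move → L
n=1: no move → L
n=2: reaches L-position 0 → W
n=3: reaches L-position 1 → W
n=4: reaches L-position 0 → W
n=5: reaches L-position 1 → W
n=6: only reaches 4(W), 2(W), all W → L
n=7: only reaches 5(W), 3(W), all W → L
n=8: reaches L-position 6 → W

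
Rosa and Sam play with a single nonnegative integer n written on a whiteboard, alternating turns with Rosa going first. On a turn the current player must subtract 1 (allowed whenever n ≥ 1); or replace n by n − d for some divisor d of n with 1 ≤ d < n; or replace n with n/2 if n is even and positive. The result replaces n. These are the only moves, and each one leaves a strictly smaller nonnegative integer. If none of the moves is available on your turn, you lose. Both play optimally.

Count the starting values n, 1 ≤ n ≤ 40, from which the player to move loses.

19

Build the W/L table. Terminal = L. A non-terminal position is W if it has a move to some L; otherwise it is L.
n=0: no move → L
n=1: →0(L), so W
n=2: →1(W) only, which is W, so L
n=3: →2(L), so W
n=4: →2(L), so W
n=5: →4(W) only, which is W, so L
n=6: →5(L), so W
n=7: →6(W) only, which is W, so L
n=8: →7(L), so W
n=9: →6(W), 8(W) — all W, so L
n=10: →5(L), so W
n=11: →10(W) only, which is W, so L
n=12: →9(L), so W
n=13: →12(W) only, which is W, so L
n=14: →7(L), so W
n=15: →10(W), 12(W), 14(W) — all W, so L
n=16: →15(L), so W
n=17: →16(W) only, which is W, so L
n=18: →9(L), so W
n=19: →18(W) only, which is W, so L
n=20: →15(L), so W
n=21: →14(W), 18(W), 20(W) — all W, so L
n=22: →11(L), so W
n=23: →22(W) only, which is W, so L
n=24: →21(L), so W
n=25: →20(W), 24(W) — all W, so L
n=26: →13(L), so W
n=27: →18(W), 24(W), 26(W) — all W, so L
n=28: →21(L), so W
n=29: →28(W) only, which is W, so L
n=30: →15(L), so W
n=31: →30(W) only, which is W, so L
n=32: →31(L), so W
n=33: →22(W), 30(W), 32(W) — all W, so L
n=34: →17(L), so W
n=35: →28(W), 30(W), 34(W) — all W, so L
n=36: →27(L), so W
n=37: →36(W) only, which is W, so L
n=38: →19(L), so W
n=39: →26(W), 36(W), 38(W) — all W, so L
n=40: →35(L), so W
L entries with 1 ≤ n ≤ 40 (n=0 is outside the asked range and is not counted): n = 2, 5, 7, 9, 11, 13, 15, 17, 19, 21, 23, 25, 27, 29, 31, 33, 35, 37, 39; that makes 19.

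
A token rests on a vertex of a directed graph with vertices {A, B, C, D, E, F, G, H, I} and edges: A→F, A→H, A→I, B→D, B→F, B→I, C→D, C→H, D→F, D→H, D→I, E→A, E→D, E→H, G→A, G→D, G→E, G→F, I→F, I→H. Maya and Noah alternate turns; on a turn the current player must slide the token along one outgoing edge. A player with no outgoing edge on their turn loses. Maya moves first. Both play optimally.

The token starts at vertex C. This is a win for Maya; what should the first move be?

Use the standard recursion: the mover loses at a terminal position; elsewhere, the mover wins exactly when some move hands the opponent an L position.
Every edge goes from a vertex to one that appears earlier in the order H, F, I, D, B, A, E, G, C, so processing vertices in that order labels each vertex after all of its successors.
H: no outgoing edge → L
F: no outgoing edge → L
I: can move to F, which is L ⇒ W
D: can move to F, which is L ⇒ W
B: can move to F, which is L ⇒ W
A: can move to F, which is L ⇒ W
E: can move to H, which is L ⇒ W
G: can move to F, which is L ⇒ W
C: can move to H, which is L ⇒ W
From C, the L positions reachable in one move are: H.

Move to H.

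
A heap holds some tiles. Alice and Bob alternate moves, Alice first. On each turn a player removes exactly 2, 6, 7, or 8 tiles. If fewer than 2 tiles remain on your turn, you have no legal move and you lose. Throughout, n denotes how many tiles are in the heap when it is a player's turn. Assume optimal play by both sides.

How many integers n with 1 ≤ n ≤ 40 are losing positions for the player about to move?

11

Positions with no move are L. A position that does have a move is losing for the player to move precisely when every available move leads to a winning position for the opponent. Fill in the labels:
n=0: no move → L
n=1: no move → L
n=2: can move to 0, which is L ⇒ W
n=3: can move to 1, which is L ⇒ W
n=4: the only move is to 2(W), a W ⇒ L
n=5: the only move is to 3(W), a W ⇒ L
n=6: can move to 4, which is L ⇒ W
n=7: can move to 5, which is L ⇒ W
n=8: can move to 1, which is L ⇒ W
n=9: can move to 1, which is L ⇒ W
n=10: can move to 4, which is L ⇒ W
n=11: can move to 5, which is L ⇒ W
n=12: can move to 5, which is L ⇒ W
n=13: can move to 5, which is L ⇒ W
n=14: moves to 12(W), 8(W), 7(W), 6(W); every one is W ⇒ L
n=15: moves to 13(W), 9(W), 8(W), 7(W); every one is W ⇒ L
n=16: can move to 14, which is L ⇒ W
n=17: can move to 15, which is L ⇒ W
n=18: moves to 16(W), 12(W), 11(W), 10(W); every one is W ⇒ L
n=19: moves to 17(W), 13(W), 12(W), 11(W); every one is W ⇒ L
n=20: can move to 18, which is L ⇒ W
n=21: can move to 19, which is L ⇒ W
n=22: can move to 15, which is L ⇒ W
n=23: can move to 15, which is L ⇒ W
n=24: can move to 18, which is L ⇒ W
n=25: can move to 19, which is L ⇒ W
n=26: can move to 19, which is L ⇒ W
n=27: can move to 19, which is L ⇒ W
n=28: moves to 26(W), 22(W), 21(W), 20(W); every one is W ⇒ L
n=29: moves to 27(W), 23(W), 22(W), 21(W); every one is W ⇒ L
n=30: can move to 28, which is L ⇒ W
n=31: can move to 29, which is L ⇒ W
n=32: moves to 30(W), 26(W), 25(W), 24(W); every one is W ⇒ L
n=33: moves to 31(W), 27(W), 26(W), 25(W); every one is W ⇒ L
n=34: can move to 32, which is L ⇒ W
n=35: can move to 33, which is L ⇒ W
n=36: can move to 29, which is L ⇒ W
n=37: can move to 29, which is L ⇒ W
n=38: can move to 32, which is L ⇒ W
n=39: can move to 33, which is L ⇒ W
n=40: can move to 33, which is L ⇒ W
L entries with 1 ≤ n ≤ 40 (n=0 is outside the asked range and is not counted): n = 1, 4, 5, 14, 15, 18, 19, 28, 29, 32, 33; that makes 11.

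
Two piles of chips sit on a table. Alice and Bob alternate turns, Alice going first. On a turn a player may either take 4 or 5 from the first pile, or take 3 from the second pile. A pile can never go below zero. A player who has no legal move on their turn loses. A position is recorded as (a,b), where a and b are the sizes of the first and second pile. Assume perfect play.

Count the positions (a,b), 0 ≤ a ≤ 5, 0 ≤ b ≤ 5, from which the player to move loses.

18

Build the W/L table. Terminal = L. A non-terminal position is W if it has a move to some L; otherwise it is L.
Every move lowers a or b (never raises either), so fill the grid row by row in increasing a, and left to right within a row: each cell's successors are then already labelled.
      b=0  b=1  b=2  b=3  b=4  b=5
a=0:    L    L    L    W    W    W
a=1:    L    L    L    W    W    W
a=2:    L    L    L    W    W    W
a=3:    L    L    L    W    W    W
a=4:    W    W    W    L    L    L
a=5:    W    W    W    L    L    L
Cells with no legal move (terminal, hence L): (0,0), (0,1), (0,2), (1,0), (1,1), (1,2), (2,0), (2,1), (2,2), (3,0), (3,1), (3,2).
The remaining L cells, each justified by listing all of its moves:
(4,3): only reaches (0,3)(W), (4,0)(W), all W → L
(4,4): only reaches (0,4)(W), (4,1)(W), all W → L
(4,5): only reaches (0,5)(W), (4,2)(W), all W → L
(5,3): only reaches (1,3)(W), (0,3)(W), (5,0)(W), all W → L
(5,4): only reaches (1,4)(W), (0,4)(W), (5,1)(W), all W → L
(5,5): only reaches (1,5)(W), (0,5)(W), (5,2)(W), all W → L
Every other cell has at least one move into one of the L cells above, so it is W.
L cells per row: a=0: 3, a=1: 3, a=2: 3, a=3: 3, a=4: 3, a=5: 3; total 18.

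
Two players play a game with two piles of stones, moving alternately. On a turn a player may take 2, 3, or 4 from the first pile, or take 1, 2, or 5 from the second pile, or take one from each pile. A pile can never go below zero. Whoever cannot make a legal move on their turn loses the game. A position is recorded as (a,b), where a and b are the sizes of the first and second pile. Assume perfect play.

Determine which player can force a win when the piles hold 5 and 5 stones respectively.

The first player wins.

Label each position W (a win for the player to move) or L (a loss). A position with no legal move is L; any other position is W exactly when some move reaches an L, and L when every move reaches a W.
No move ever increases a pile, so every position that can arise here has a ≤ 5 and b ≤ 5; it is enough to label the cells with 0 ≤ a ≤ 5 and 0 ≤ b ≤ 5.
Every move lowers a or b (never raises either), so fill the grid row by row in increasing a, and left to right within a row: each cell's successors are then already labelled.
      b=0  b=1  b=2  b=3  b=4  b=5
a=0:    L    W    W    L    W    W
a=1:    L    W    W    L    W    W
a=2:    W    W    L    W    W    L
a=3:    W    L    W    W    L    W
a=4:    W    L    W    W    L    W
a=5:    W    W    W    W    W    W
Cells with no legal move (terminal, hence L): (0,0), (1,0).
The remaining L cells, each justified by listing all of its moves:
(0,3): moves to (0,2)(W), (0,1)(W); every one is W ⇒ L
(1,3): moves to (1,2)(W), (1,1)(W), (0,2)(W); every one is W ⇒ L
(2,2): moves to (0,2)(W), (2,1)(W), (2,0)(W), (1,1)(W); every one is W ⇒ L
(2,5): moves to (0,5)(W), (2,4)(W), (2,3)(W), (2,0)(W), (1,4)(W); every one is W ⇒ L
(3,1): moves to (1,1)(W), (0,1)(W), (3,0)(W), (2,0)(W); every one is W ⇒ L
(3,4): moves to (1,4)(W), (0,4)(W), (3,3)(W), (3,2)(W), (2,3)(W); every one is W ⇒ L
(4,1): moves to (2,1)(W), (1,1)(W), (0,1)(W), (4,0)(W), (3,0)(W); every one is W ⇒ L
(4,4): moves to (2,4)(W), (1,4)(W), (0,4)(W), (4,3)(W), (4,2)(W), (3,3)(W); every one is W ⇒ L
Every other cell has at least one move into one of the L cells above, so it is W.
From (5,5) the player to move can move to (2,5), reaching an L position.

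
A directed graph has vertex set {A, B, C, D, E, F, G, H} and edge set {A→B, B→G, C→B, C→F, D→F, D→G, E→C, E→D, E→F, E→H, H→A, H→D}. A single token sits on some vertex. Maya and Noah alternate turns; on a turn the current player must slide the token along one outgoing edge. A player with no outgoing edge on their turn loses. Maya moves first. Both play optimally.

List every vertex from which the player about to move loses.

Compute win/loss labels from the base case upward. A position with no move is L. Any other position is W if it can reach an L in one move, else L.
Every edge goes from a vertex to one that appears earlier in the order F, G, B, A, D, H, C, E, so processing vertices in that order labels each vertex after all of its successors.
F: no outgoing edge → L
G: no outgoing edge → L
B: reaches L-position G → W
A: only reaches B(W), which is W → L
D: reaches L-position G → W
H: reaches L-position A → W
C: reaches L-position F → W
E: reaches L-position F → W
Reading off the rows marked L gives the requested list; there are 3 such vertices.

A, F, G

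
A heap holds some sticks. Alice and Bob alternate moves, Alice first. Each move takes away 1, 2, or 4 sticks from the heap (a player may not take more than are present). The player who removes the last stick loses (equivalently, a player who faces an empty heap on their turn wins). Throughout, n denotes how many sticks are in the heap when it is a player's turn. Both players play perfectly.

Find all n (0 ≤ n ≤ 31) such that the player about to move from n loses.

Positions with no move are W. A position that does have a move is losing for the player to move precisely when every available move leads to a winning position for the opponent. Fill in the labels:
n=0: no move; the opponent has just taken the last stick and therefore loses → W
n=1: the only move is to 0(W), a W ⇒ L
n=2: can move to 1, which is L ⇒ W
n=3: can move to 1, which is L ⇒ W
n=4: moves to 3(W), 2(W), 0(W); every one is W ⇒ L
n=5: can move to 4, which is L ⇒ W
n=6: can move to 4, which is L ⇒ W
n=7: moves to 6(W), 5(W), 3(W); every one is W ⇒ L
n=8: can move to 7, which is L ⇒ W
n=9: can move to 7, which is L ⇒ W
n=10: moves to 9(W), 8(W), 6(W); every one is W ⇒ L
n=11: can move to 10, which is L ⇒ W
n=12: can move to 10, which is L ⇒ W
n=13: moves to 12(W), 11(W), 9(W); every one is W ⇒ L
n=14: can move to 13, which is L ⇒ W
n=15: can move to 13, which is L ⇒ W
n=16: moves to 15(W), 14(W), 12(W); every one is W ⇒ L
n=17: can move to 16, which is L ⇒ W
n=18: can move to 16, which is L ⇒ W
n=19: moves to 18(W), 17(W), 15(W); every one is W ⇒ L
n=20: can move to 19, which is L ⇒ W
n=21: can move to 19, which is L ⇒ W
n=22: moves to 21(W), 20(W), 18(W); every one is W ⇒ L
n=23: can move to 22, which is L ⇒ W
n=24: can move to 22, which is L ⇒ W
n=25: moves to 24(W), 23(W), 21(W); every one is W ⇒ L
n=26: can move to 25, which is L ⇒ W
n=27: can move to 25, which is L ⇒ W
n=28: moves to 27(W), 26(W), 24(W); every one is W ⇒ L
n=29: can move to 28, which is L ⇒ W
n=30: can move to 28, which is L ⇒ W
n=31: moves to 30(W), 29(W), 27(W); every one is W ⇒ L
The losing starting values of n are exactly the entries labelled L in this table (11 of them).

1, 4, 7, 10, 13, 16, 19, 22, 25, 28, 31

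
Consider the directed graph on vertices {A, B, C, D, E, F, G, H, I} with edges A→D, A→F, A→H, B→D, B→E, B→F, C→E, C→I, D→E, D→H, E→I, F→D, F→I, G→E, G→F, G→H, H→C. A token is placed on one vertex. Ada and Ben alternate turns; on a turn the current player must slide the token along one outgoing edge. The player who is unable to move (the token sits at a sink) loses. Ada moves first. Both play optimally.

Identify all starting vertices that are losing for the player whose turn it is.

Label each position W (a win for the player to move) or L (a loss). A position with no legal move is L; any other position is W exactly when some move reaches an L, and L when every move reaches a W.
Every edge goes from a vertex to one that appears earlier in the order I, E, C, H, D, F, B, G, A, so processing vertices in that order labels each vertex after all of its successors.
I: no outgoing edge → L
E: reaches L-position I → W
C: reaches L-position I → W
H: only reaches C(W), which is W → L
D: reaches L-position H → W
F: reaches L-position I → W
B: only reaches F(W), D(W), E(W), all W → L
G: reaches L-position H → W
A: reaches L-position H → W
The losing starting vertices are exactly the entries labelled L in this table (3 of them).

B, H, I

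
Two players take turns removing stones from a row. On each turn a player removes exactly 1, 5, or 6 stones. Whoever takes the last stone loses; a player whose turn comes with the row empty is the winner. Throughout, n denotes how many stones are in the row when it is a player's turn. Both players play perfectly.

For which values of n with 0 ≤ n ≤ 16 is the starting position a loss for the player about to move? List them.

1, 3, 5, 12, 14, 16

Work bottom-up. With no move the player to move wins. Otherwise the position is W if at least one move leads to an L position for the opponent, and L if every move leads to a W.
n=0: no move; the opponent has just taken the last stone and therefore loses → W
n=1: →0(W) only, which is W, so L
n=2: →1(L), so W
n=3: →2(W) only, which is W, so L
n=4: →3(L), so W
n=5: →4(W), 0(W) — all W, so L
n=6: →5(L), so W
n=7: →1(L), so W
n=8: →3(L), so W
n=9: →3(L), so W
n=10: →5(L), so W
n=11: →5(L), so W
n=12: →11(W), 7(W), 6(W) — all W, so L
n=13: →12(L), so W
n=14: →13(W), 9(W), 8(W) — all W, so L
n=15: →14(L), so W
n=16: →15(W), 11(W), 10(W) — all W, so L
Reading off the rows marked L gives the requested list; there are 6 such values of n.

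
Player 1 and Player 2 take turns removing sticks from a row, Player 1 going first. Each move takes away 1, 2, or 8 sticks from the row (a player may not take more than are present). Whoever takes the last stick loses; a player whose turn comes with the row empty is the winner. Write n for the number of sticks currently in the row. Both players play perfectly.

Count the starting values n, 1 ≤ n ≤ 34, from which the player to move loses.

Positions with no move are W. A position that does have a move is losing for the player to move precisely when every available move leads to a winning position for the opponent. Fill in the labels:
n=0: no move; the opponent has just taken the last stick and therefore loses → W
n=1: only reaches 0(W), which is W → L
n=2: reaches L-position 1 → W
n=3: reaches L-position 1 → W
n=4: only reaches 3(W), 2(W), all W → L
n=5: reaches L-position 4 → W
n=6: reaches L-position 4 → W
n=7: only reaches 6(W), 5(W), all W → L
n=8: reaches L-position 7 → W
n=9: reaches L-position 7 → W
n=10: only reaches 9(W), 8(W), 2(W), all W → L
n=11: reaches L-position 10 → W
n=12: reaches L-position 10 → W
n=13: only reaches 12(W), 11(W), 5(W), all W → L
n=14: reaches L-position 13 → W
n=15: reaches L-position 13 → W
n=16: only reaches 15(W), 14(W), 8(W), all W → L
n=17: reaches L-position 16 → W
n=18: reaches L-position 16 → W
n=19: only reaches 18(W), 17(W), 11(W), all W → L
n=20: reaches L-position 19 → W
n=21: reaches L-position 19 → W
n=22: only reaches 21(W), 20(W), 14(W), all W → L
n=23: reaches L-position 22 → W
n=24: reaches L-position 22 → W
n=25: only reaches 24(W), 23(W), 17(W), all W → L
n=26: reaches L-position 25 → W
n=27: reaches L-position 25 → W
n=28: only reaches 27(W), 26(W), 20(W), all W → L
n=29: reaches L-position 28 → W
n=30: reaches L-position 28 → W
n=31: only reaches 30(W), 29(W), 23(W), all W → L
n=32: reaches L-position 31 → W
n=33: reaches L-position 31 → W
n=34: only reaches 33(W), 32(W), 26(W), all W → L
L entries with 1 ≤ n ≤ 34 (the range starts at n=1): n = 1, 4, 7, 10, 13, 16, 19, 22, 25, 28, 31, 34; that makes 12.

12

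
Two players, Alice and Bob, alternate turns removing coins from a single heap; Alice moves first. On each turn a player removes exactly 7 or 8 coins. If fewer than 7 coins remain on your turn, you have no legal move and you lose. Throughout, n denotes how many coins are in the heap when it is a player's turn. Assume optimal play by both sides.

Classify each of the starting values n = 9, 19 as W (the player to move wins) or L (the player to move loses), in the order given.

9: W, 19: L

Classify positions by backward induction: terminal positions (no move available) are L. From any other position, the mover wins iff some move reaches an L.
n=0: no move → L
n=1: no move → L
n=2: no move → L
n=3: no move → L
n=4: no move → L
n=5: no move → L
n=6: no move → L
n=7: can move to 0, which is L ⇒ W
n=8: can move to 1, which is L ⇒ W
n=9: can move to 2, which is L ⇒ W
n=10: can move to 3, which is L ⇒ W
n=11: can move to 4, which is L ⇒ W
n=12: can move to 5, which is L ⇒ W
n=13: can move to 6, which is L ⇒ W
n=14: can move to 6, which is L ⇒ W
n=15: moves to 8(W), 7(W); every one is W ⇒ L
n=16: moves to 9(W), 8(W); every one is W ⇒ L
n=17: moves to 10(W), 9(W); every one is W ⇒ L
n=18: moves to 11(W), 10(W); every one is W ⇒ L
n=19: moves to 12(W), 11(W); every one is W ⇒ L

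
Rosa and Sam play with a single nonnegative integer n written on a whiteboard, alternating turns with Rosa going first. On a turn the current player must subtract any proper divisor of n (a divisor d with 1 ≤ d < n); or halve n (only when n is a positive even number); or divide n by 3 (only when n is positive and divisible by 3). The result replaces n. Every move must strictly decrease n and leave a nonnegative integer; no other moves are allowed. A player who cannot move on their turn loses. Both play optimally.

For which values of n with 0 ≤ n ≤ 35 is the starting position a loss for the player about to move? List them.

Classify positions by backward induction: terminal positions (no move available) are L. From any other position, the mover wins iff some move reaches an L.
n=0: no move → L
n=1: no move → L
n=2: W (go to 1, an L position)
n=3: W (go to 1, an L position)
n=4: L (options 2(W), 3(W) are all W)
n=5: W (go to 4, an L position)
n=6: W (go to 4, an L position)
n=7: L (sole option 6(W) is W)
n=8: W (go to 4, an L position)
n=9: L (options 3(W), 6(W), 8(W) are all W)
n=10: W (go to 9, an L position)
n=11: L (sole option 10(W) is W)
n=12: W (go to 4, an L position)
n=13: L (sole option 12(W) is W)
n=14: W (go to 7, an L position)
n=15: L (options 5(W), 10(W), 12(W), 14(W) are all W)
n=16: W (go to 15, an L position)
n=17: L (sole option 16(W) is W)
n=18: W (go to 9, an L position)
n=19: L (sole option 18(W) is W)
n=20: W (go to 15, an L position)
n=21: W (go to 7, an L position)
n=22: W (go to 11, an L position)
n=23: L (sole option 22(W) is W)
n=24: W (go to 23, an L position)
n=25: L (options 20(W), 24(W) are all W)
n=26: W (go to 13, an L position)
n=27: W (go to 9, an L position)
n=28: L (options 14(W), 21(W), 24(W), 26(W), 27(W) are all W)
n=29: W (go to 28, an L position)
n=30: W (go to 15, an L position)
n=31: L (sole option 30(W) is W)
n=32: W (go to 28, an L position)
n=33: W (go to 11, an L position)
n=34: W (go to 17, an L position)
n=35: W (go to 28, an L position)
Reading off the rows marked L gives the requested list; there are 14 such values of n.

0, 1, 4, 7, 9, 11, 13, 15, 17, 19, 23, 25, 28, 31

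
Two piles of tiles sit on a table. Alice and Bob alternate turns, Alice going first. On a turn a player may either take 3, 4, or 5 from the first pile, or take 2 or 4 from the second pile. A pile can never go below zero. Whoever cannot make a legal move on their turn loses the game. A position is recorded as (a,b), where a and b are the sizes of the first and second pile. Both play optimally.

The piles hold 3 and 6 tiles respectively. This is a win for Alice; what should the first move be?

Use the standard recursion: the mover loses at a terminal position; elsewhere, the mover wins exactly when some move hands the opponent an L position.
No move ever increases a pile, so every position that can arise here has a ≤ 3 and b ≤ 6; it is enough to label the cells with 0 ≤ a ≤ 3 and 0 ≤ b ≤ 6.
Every move lowers a or b (never raises either), so fill the grid row by row in increasing a, and left to right within a row: each cell's successors are then already labelled.
      b=0  b=1  b=2  b=3  b=4  b=5  b=6
a=0:    L    L    W    W    W    W    L
a=1:    L    L    W    W    W    W    L
a=2:    L    L    W    W    W    W    L
a=3:    W    W    L    L    W    W    W
Cells with no legal move (terminal, hence L): (0,0), (0,1), (1,0), (1,1), (2,0), (2,1).
The remaining L cells, each justified by listing all of its moves:
(0,6): moves to (0,4)(W), (0,2)(W); every one is W ⇒ L
(1,6): moves to (1,4)(W), (1,2)(W); every one is W ⇒ L
(2,6): moves to (2,4)(W), (2,2)(W); every one is W ⇒ L
(3,2): moves to (0,2)(W), (3,0)(W); every one is W ⇒ L
(3,3): moves to (0,3)(W), (3,1)(W); every one is W ⇒ L
Every other cell has at least one move into one of the L cells above, so it is W.
From (3,6), the L positions reachable in one move are: (0,6), (3,2). Any move reaching one of these is winning.

Move to (0,6).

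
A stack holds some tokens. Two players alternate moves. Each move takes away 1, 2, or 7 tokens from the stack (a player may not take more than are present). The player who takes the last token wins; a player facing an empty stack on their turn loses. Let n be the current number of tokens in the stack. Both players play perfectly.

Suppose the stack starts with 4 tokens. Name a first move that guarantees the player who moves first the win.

Remove 1, leaving 3.

Work bottom-up. With no move the player to move loses. Otherwise the position is W if at least one move leads to an L position for the opponent, and L if every move leads to a W.
n=0: no move → L
n=1: reaches L-position 0 → W
n=2: reaches L-position 0 → W
n=3: only reaches 2(W), 1(W), all W → L
n=4: reaches L-position 3 → W
From 4, the L positions reachable in one move are: 3.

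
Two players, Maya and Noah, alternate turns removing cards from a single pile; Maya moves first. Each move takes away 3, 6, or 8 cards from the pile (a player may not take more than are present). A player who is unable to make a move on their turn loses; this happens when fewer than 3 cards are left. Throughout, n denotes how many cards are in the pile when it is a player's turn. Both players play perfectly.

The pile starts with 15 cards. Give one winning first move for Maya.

Remove 3, leaving 12.

Use the standard recursion: the mover loses at a terminal position; elsewhere, the mover wins exactly when some move hands the opponent an L position.
n=0: no move → L
n=1: no move → L
n=2: no move → L
n=3: W (go to 0, an L position)
n=4: W (go to 1, an L position)
n=5: W (go to 2, an L position)
n=6: W (go to 0, an L position)
n=7: W (go to 1, an L position)
n=8: W (go to 2, an L position)
n=9: W (go to 1, an L position)
n=10: W (go to 2, an L position)
n=11: L (options 8(W), 5(W), 3(W) are all W)
n=12: L (options 9(W), 6(W), 4(W) are all W)
n=13: L (options 10(W), 7(W), 5(W) are all W)
n=14: W (go to 11, an L position)
n=15: W (go to 12, an L position)
From 15, the L positions reachable in one move are: 12.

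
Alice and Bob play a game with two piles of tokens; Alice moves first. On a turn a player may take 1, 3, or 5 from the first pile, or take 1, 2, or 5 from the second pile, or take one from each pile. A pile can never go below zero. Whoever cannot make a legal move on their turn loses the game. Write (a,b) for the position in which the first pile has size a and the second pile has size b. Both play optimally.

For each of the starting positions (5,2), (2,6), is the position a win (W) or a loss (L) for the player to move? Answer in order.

Compute win/loss labels from the base case upward. A position with no move is L. Any other position is W if it can reach an L in one move, else L.
No move ever increases a pile, so every position that can arise here has a ≤ 5 and b ≤ 6; it is enough to label the cells with 0 ≤ a ≤ 5 and 0 ≤ b ≤ 6.
Every move lowers a or b (never raises either), so fill the grid row by row in increasing a, and left to right within a row: each cell's successors are then already labelled.
      b=0  b=1  b=2  b=3  b=4  b=5  b=6
a=0:    L    W    W    L    W    W    L
a=1:    W    W    L    W    W    L    W
a=2:    L    W    W    W    L    W    W
a=3:    W    W    L    W    W    W    W
a=4:    L    W    W    W    L    W    W
a=5:    W    W    L    W    W    W    W
Cells with no legal move (terminal, hence L): (0,0).
The remaining L cells, each justified by listing all of its moves:
(0,3): →(0,2)(W), (0,1)(W) — all W, so L
(0,6): →(0,5)(W), (0,4)(W), (0,1)(W) — all W, so L
(1,2): →(0,2)(W), (1,1)(W), (1,0)(W), (0,1)(W) — all W, so L
(1,5): →(0,5)(W), (1,4)(W), (1,3)(W), (1,0)(W), (0,4)(W) — all W, so L
(2,0): →(1,0)(W) only, which is W, so L
(2,4): →(1,4)(W), (2,3)(W), (2,2)(W), (1,3)(W) — all W, so L
(3,2): →(2,2)(W), (0,2)(W), (3,1)(W), (3,0)(W), (2,1)(W) — all W, so L
(4,0): →(3,0)(W), (1,0)(W) — all W, so L
(4,4): →(3,4)(W), (1,4)(W), (4,3)(W), (4,2)(W), (3,3)(W) — all W, so L
(5,2): →(4,2)(W), (2,2)(W), (0,2)(W), (5,1)(W), (5,0)(W), (4,1)(W) — all W, so L
Every other cell has at least one move into one of the L cells above, so it is W.
(5,2): one of the L cells justified above, so L
(2,6): the move to (2,4) reaches an L cell, so W

(5,2): L, (2,6): W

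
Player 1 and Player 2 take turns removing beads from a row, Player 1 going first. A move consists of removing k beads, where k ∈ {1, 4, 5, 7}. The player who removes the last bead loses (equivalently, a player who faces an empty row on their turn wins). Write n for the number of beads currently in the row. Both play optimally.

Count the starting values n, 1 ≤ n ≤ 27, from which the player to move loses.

8

Positions with no move are W. A position that does have a move is losing for the player to move precisely when every available move leads to a winning position for the opponent. Fill in the labels:
n=0: no move; the opponent has just taken the last bead and therefore loses → W
n=1: the only move is to 0(W), a W ⇒ L
n=2: can move to 1, which is L ⇒ W
n=3: the only move is to 2(W), a W ⇒ L
n=4: can move to 3, which is L ⇒ W
n=5: can move to 1, which is L ⇒ W
n=6: can move to 1, which is L ⇒ W
n=7: can move to 3, which is L ⇒ W
n=8: can move to 3, which is L ⇒ W
n=9: moves to 8(W), 5(W), 4(W), 2(W); every one is W ⇒ L
n=10: can move to 9, which is L ⇒ W
n=11: moves to 10(W), 7(W), 6(W), 4(W); every one is W ⇒ L
n=12: can move to 11, which is L ⇒ W
n=13: can move to 9, which is L ⇒ W
n=14: can move to 9, which is L ⇒ W
n=15: can move to 11, which is L ⇒ W
n=16: can move to 11, which is L ⇒ W
n=17: moves to 16(W), 13(W), 12(W), 10(W); every one is W ⇒ L
n=18: can move to 17, which is L ⇒ W
n=19: moves to 18(W), 15(W), 14(W), 12(W); every one is W ⇒ L
n=20: can move to 19, which is L ⇒ W
n=21: can move to 17, which is L ⇒ W
n=22: can move to 17, which is L ⇒ W
n=23: can move to 19, which is L ⇒ W
n=24: can move to 19, which is L ⇒ W
n=25: moves to 24(W), 21(W), 20(W), 18(W); every one is W ⇒ L
n=26: can move to 25, which is L ⇒ W
n=27: moves to 26(W), 23(W), 22(W), 20(W); every one is W ⇒ L
L entries with 1 ≤ n ≤ 27 (the range starts at n=1): n = 1, 3, 9, 11, 17, 19, 25, 27; that makes 8.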